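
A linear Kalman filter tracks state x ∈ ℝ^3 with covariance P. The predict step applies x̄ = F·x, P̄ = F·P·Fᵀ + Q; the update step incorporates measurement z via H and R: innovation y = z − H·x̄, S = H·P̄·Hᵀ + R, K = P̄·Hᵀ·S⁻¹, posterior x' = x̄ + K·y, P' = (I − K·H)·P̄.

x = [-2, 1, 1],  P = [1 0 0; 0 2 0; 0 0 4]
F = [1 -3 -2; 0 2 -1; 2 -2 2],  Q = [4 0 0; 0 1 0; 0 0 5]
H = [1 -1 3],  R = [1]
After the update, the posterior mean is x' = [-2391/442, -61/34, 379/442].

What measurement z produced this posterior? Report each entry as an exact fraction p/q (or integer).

x̄ = F·x = [-7, 1, -4]
P̄ = F·P·Fᵀ + Q = [39 -4 -2; -4 13 -16; -2 -16 33]
S = H·P̄·Hᵀ + R = [442]
K = P̄·Hᵀ·S⁻¹ = [37/442; -5/34; 113/442]
x' − x̄ = [703/442, -95/34, 2147/442] = K·y
y = (KᵀK)⁻¹·Kᵀ·(x' − x̄) = [19]
z = y + H·x̄ = [19] + [-20] = [-1]

z = [-1]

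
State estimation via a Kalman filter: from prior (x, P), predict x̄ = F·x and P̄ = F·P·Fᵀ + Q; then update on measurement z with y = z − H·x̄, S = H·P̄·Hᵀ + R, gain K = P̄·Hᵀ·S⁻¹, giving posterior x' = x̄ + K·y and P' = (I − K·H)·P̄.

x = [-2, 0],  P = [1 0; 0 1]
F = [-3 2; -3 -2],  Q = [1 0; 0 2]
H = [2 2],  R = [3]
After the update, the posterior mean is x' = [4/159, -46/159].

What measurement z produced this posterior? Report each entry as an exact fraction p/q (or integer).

x̄ = F·x = [6, 6]
P̄ = F·P·Fᵀ + Q = [14 5; 5 15]
S = H·P̄·Hᵀ + R = [159]
K = P̄·Hᵀ·S⁻¹ = [38/159; 40/159]
x' − x̄ = [-950/159, -1000/159] = K·y
y = (KᵀK)⁻¹·Kᵀ·(x' − x̄) = [-25]
z = y + H·x̄ = [-25] + [24] = [-1]

z = [-1]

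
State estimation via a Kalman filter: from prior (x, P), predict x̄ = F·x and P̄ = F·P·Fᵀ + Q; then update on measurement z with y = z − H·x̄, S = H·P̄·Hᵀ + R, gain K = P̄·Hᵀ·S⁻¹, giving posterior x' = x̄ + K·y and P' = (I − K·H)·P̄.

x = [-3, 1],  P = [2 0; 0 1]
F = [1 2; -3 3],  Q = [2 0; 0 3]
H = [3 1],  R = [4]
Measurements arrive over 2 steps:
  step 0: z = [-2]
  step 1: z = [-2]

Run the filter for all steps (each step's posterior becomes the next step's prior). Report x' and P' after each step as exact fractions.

step 0: x' = [-185/53, 471/53], P' = [136/53 -360/53; -360/53 1140/53]
step 1: x' = [-1907/1703, 2631/1703], P' = [98342/93665 -224634/93665; -224634/93665 836538/93665]

step 0: x̄ = F·x = [-1, 12]
step 0: P̄ = F·P·Fᵀ + Q = [8 0; 0 30]
step 0: y = z − H·x̄ = [-11]
step 0: S = H·P̄·Hᵀ + R = [106]
step 0: K = P̄·Hᵀ·S⁻¹ = [12/53; 15/53]
step 0: x' = x̄ + K·y = [-185/53, 471/53]
step 0: P' = (I − K·H)·P̄ = [136/53 -360/53; -360/53 1140/53]
step 1: x̄ = F·x = [757/53, 1968/53]
step 1: P̄ = F·P·Fᵀ + Q = [3362/53 7512/53; 7512/53 18123/53]
step 1: y = z − H·x̄ = [-4345/53]
step 1: S = H·P̄·Hᵀ + R = [93665/53]
step 1: K = P̄·Hᵀ·S⁻¹ = [17598/93665; 40659/93665]
step 1: x' = x̄ + K·y = [-1907/1703, 2631/1703]
step 1: P' = (I − K·H)·P̄ = [98342/93665 -224634/93665; -224634/93665 836538/93665]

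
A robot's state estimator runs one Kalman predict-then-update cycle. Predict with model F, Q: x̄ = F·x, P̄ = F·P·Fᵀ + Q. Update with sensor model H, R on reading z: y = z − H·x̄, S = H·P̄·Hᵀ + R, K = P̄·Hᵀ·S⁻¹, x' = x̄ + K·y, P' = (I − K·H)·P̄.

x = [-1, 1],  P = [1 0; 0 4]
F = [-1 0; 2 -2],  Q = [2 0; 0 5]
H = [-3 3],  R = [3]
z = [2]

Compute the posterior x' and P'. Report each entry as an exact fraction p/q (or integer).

x' = [12/97, 71/97]
P' = [216/97 211/97; 211/97 238/97]

x̄ = F·x = [1, -4]
P̄ = F·P·Fᵀ + Q = [3 -2; -2 25]
y = z − H·x̄ = [17]
S = H·P̄·Hᵀ + R = [291]
K = P̄·Hᵀ·S⁻¹ = [-5/97; 27/97]
x' = x̄ + K·y = [12/97, 71/97]
P' = (I − K·H)·P̄ = [216/97 211/97; 211/97 238/97]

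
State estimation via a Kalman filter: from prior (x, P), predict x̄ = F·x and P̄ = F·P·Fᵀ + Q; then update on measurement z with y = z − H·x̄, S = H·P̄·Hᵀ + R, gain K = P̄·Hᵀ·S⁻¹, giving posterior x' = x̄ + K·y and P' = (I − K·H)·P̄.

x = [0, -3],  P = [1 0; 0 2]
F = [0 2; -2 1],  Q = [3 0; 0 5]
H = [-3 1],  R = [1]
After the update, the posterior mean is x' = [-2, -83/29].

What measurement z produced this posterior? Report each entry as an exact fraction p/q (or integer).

x̄ = F·x = [-6, -3]
P̄ = F·P·Fᵀ + Q = [11 4; 4 11]
S = H·P̄·Hᵀ + R = [87]
K = P̄·Hᵀ·S⁻¹ = [-1/3; -1/87]
x' − x̄ = [4, 4/29] = K·y
y = (KᵀK)⁻¹·Kᵀ·(x' − x̄) = [-12]
z = y + H·x̄ = [-12] + [15] = [3]

z = [3]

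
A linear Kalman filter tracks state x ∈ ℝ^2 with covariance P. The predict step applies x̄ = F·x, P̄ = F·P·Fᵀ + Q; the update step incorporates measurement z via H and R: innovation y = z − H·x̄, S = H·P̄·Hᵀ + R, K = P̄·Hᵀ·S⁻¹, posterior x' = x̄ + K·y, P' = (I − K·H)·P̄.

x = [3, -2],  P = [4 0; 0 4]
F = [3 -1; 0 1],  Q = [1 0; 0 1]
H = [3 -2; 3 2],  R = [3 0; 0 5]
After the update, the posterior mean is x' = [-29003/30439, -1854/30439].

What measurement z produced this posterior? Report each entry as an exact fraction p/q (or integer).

z = [-3, -3]

x̄ = F·x = [11, -2]
P̄ = F·P·Fᵀ + Q = [41 -4; -4 5]
S = H·P̄·Hᵀ + R = [440 349; 349 346]
K = P̄·Hᵀ·S⁻¹ = [5191/30439 4881/30439; -6914/30439 6798/30439]
x' − x̄ = [-363832/30439, 59024/30439] = K·y
y = (KᵀK)⁻¹·Kᵀ·(x' − x̄) = [-40, -32]
z = y + H·x̄ = [-40, -32] + [37, 29] = [-3, -3]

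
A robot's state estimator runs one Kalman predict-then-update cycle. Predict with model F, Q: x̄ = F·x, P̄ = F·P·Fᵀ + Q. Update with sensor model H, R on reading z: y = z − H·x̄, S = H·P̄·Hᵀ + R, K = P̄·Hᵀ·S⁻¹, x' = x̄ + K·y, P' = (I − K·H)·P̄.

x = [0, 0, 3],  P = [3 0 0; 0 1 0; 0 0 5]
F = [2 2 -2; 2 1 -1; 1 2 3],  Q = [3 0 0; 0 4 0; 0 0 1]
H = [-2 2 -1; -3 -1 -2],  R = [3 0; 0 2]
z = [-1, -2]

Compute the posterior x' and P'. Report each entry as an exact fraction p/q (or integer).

x' = [-84870/19367, -18748/19367, 155604/19367]
P' = [301377/19367 66475/19367 -480457/19367; 66475/19367 24627/19367 -107303/19367; -480457/19367 -107303/19367 774334/19367]

x̄ = F·x = [-6, -3, 9]
P̄ = F·P·Fᵀ + Q = [39 24 -20; 24 22 -7; -20 -7 53]
y = z − H·x̄ = [2, -5]
S = H·P̄·Hᵀ + R = [56 81; 81 463]
K = P̄·Hᵀ·S⁻¹ = [3551/19367 -4846/19367; 7869/19367 -4723/19367; -9342/19367 3/19367]
x' = x̄ + K·y = [-84870/19367, -18748/19367, 155604/19367]
P' = (I − K·H)·P̄ = [301377/19367 66475/19367 -480457/19367; 66475/19367 24627/19367 -107303/19367; -480457/19367 -107303/19367 774334/19367]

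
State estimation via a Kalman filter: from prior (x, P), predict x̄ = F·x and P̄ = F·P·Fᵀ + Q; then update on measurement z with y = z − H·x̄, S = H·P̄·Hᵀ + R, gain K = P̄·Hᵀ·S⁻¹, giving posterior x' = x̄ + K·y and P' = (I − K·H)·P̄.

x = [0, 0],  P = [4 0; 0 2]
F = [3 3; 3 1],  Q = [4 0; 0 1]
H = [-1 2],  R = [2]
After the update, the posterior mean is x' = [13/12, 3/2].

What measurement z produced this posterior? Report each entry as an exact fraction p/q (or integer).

z = [2]

x̄ = F·x = [0, 0]
P̄ = F·P·Fᵀ + Q = [58 42; 42 39]
S = H·P̄·Hᵀ + R = [48]
K = P̄·Hᵀ·S⁻¹ = [13/24; 3/4]
x' − x̄ = [13/12, 3/2] = K·y
y = (KᵀK)⁻¹·Kᵀ·(x' − x̄) = [2]
z = y + H·x̄ = [2] + [0] = [2]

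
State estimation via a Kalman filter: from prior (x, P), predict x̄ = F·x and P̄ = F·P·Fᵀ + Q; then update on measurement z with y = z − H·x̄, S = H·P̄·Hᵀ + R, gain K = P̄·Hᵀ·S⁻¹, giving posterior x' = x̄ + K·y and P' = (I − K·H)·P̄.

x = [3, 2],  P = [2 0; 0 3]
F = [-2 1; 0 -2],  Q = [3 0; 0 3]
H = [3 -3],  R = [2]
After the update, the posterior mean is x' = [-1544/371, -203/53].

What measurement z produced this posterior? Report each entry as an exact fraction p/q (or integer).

z = [-1]

x̄ = F·x = [-4, -4]
P̄ = F·P·Fᵀ + Q = [14 -6; -6 15]
S = H·P̄·Hᵀ + R = [371]
K = P̄·Hᵀ·S⁻¹ = [60/371; -9/53]
x' − x̄ = [-60/371, 9/53] = K·y
y = (KᵀK)⁻¹·Kᵀ·(x' − x̄) = [-1]
z = y + H·x̄ = [-1] + [0] = [-1]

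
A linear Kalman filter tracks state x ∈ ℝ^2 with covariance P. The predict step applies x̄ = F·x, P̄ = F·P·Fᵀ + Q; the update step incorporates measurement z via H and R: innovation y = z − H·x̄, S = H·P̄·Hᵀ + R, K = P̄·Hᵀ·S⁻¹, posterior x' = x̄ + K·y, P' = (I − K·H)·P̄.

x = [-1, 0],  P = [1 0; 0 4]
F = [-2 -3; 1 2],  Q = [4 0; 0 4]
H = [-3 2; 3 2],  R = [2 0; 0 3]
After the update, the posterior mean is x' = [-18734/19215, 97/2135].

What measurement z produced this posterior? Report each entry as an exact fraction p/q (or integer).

x̄ = F·x = [2, -1]
P̄ = F·P·Fᵀ + Q = [44 -26; -26 21]
S = H·P̄·Hᵀ + R = [794 -312; -312 171]
K = P̄·Hᵀ·S⁻¹ = [-1084/6405 3056/19215; 516/2135 492/2135]
x' − x̄ = [-57164/19215, 2232/2135] = K·y
y = (KᵀK)⁻¹·Kᵀ·(x' − x̄) = [11, -7]
z = y + H·x̄ = [11, -7] + [-8, 4] = [3, -3]

z = [3, -3]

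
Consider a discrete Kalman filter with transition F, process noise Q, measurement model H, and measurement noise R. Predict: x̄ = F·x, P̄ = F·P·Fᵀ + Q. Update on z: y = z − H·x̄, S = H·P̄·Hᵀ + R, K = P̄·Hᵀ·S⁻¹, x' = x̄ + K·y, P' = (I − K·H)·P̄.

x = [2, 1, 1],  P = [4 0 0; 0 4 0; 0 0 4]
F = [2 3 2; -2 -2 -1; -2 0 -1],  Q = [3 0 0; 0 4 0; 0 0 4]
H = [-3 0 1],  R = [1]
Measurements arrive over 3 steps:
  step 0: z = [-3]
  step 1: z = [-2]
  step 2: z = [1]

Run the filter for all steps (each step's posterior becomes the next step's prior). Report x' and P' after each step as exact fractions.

step 0: x' = [399/808, -225/202, -157/101], P' = [1199/808 21/202 420/101; 21/202 678/101 52/101; 420/101 52/101 1272/101]
step 1: x' = [42601/370348, -66337/92587, -8014/4873], P' = [308135/185174 -197177/185174 45785/9746; -197177/185174 555926/92587 -14664/4873; 45785/9746 -14664/4873 69246/4873]
step 2: x' = [-38172205/60867008, 481821/30433504, -26453527/30433504], P' = [239673581/121734016 -77985613/60867008 342125479/60867008; -77985613/60867008 186981101/30433504 -111605831/30433504; 342125479/60867008 -111605831/30433504 517521237/30433504]

step 0: x̄ = F·x = [9, -7, -5]
step 0: P̄ = F·P·Fᵀ + Q = [71 -48 -24; -48 40 20; -24 20 24]
step 0: y = z − H·x̄ = [29]
step 0: S = H·P̄·Hᵀ + R = [808]
step 0: K = P̄·Hᵀ·S⁻¹ = [-237/808; 41/202; 12/101]
step 0: x' = x̄ + K·y = [399/808, -225/202, -157/101]
step 0: P' = (I − K·H)·P̄ = [1199/808 21/202 420/101; 21/202 678/101 52/101; 420/101 52/101 1272/101]
step 1: x̄ = F·x = [-2207/404, 1129/404, 229/404]
step 1: P̄ = F·P·Fᵀ + Q = [32405/202 -20401/202 -11765/202; -20401/202 13919/202 7395/202; -11765/202 7395/202 7911/202]
step 1: y = z − H·x̄ = [-3829/202]
step 1: S = H·P̄·Hᵀ + R = [185174/101]
step 1: K = P̄·Hᵀ·S⁻¹ = [-27245/92587; 34299/185174; 1137/9746]
step 1: x' = x̄ + K·y = [42601/370348, -66337/92587, -8014/4873]
step 1: P' = (I − K·H)·P̄ = [308135/185174 -197177/185174 45785/9746; -197177/185174 555926/92587 -14664/4873; 45785/9746 -14664/4873 69246/4873]
step 2: x̄ = F·x = [-964485/185174, 527279/185174, 261931/185174]
step 2: P̄ = F·P·Fᵀ + Q = [10113267/92587 -6256722/92587 -4429984/92587; -6256722/92587 4362654/92587 2720188/92587; -4429984/92587 2720188/92587 4042122/92587]
step 2: y = z − H·x̄ = [-1485106/92587]
step 2: S = H·P̄·Hᵀ + R = [121734016/92587]
step 2: K = P̄·Hᵀ·S⁻¹ = [-34769785/121734016; 10745177/60867008; 8666037/60867008]
step 2: x' = x̄ + K·y = [-38172205/60867008, 481821/30433504, -26453527/30433504]
step 2: P' = (I − K·H)·P̄ = [239673581/121734016 -77985613/60867008 342125479/60867008; -77985613/60867008 186981101/30433504 -111605831/30433504; 342125479/60867008 -111605831/30433504 517521237/30433504]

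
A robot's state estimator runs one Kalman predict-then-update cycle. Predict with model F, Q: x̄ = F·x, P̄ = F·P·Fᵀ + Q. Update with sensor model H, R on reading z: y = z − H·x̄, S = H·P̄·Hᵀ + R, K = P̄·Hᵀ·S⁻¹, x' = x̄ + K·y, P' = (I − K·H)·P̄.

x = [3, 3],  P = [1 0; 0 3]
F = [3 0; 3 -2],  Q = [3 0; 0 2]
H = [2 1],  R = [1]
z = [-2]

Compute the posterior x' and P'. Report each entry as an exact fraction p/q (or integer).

x̄ = F·x = [9, 3]
P̄ = F·P·Fᵀ + Q = [12 9; 9 23]
y = z − H·x̄ = [-23]
S = H·P̄·Hᵀ + R = [108]
K = P̄·Hᵀ·S⁻¹ = [11/36; 41/108]
x' = x̄ + K·y = [71/36, -619/108]
P' = (I − K·H)·P̄ = [23/12 -127/36; -127/36 803/108]

x' = [71/36, -619/108]
P' = [23/12 -127/36; -127/36 803/108]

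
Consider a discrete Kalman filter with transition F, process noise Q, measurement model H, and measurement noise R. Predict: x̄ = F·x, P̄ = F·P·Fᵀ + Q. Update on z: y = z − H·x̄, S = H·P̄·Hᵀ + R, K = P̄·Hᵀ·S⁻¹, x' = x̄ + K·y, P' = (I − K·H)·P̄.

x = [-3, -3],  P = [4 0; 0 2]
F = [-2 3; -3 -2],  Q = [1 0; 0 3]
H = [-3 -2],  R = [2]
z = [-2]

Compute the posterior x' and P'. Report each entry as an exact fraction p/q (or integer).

x' = [-4398/649, 7265/649]
P' = [6074/649 -8982/649; -8982/649 13603/649]

x̄ = F·x = [-3, 15]
P̄ = F·P·Fᵀ + Q = [35 12; 12 47]
y = z − H·x̄ = [19]
S = H·P̄·Hᵀ + R = [649]
K = P̄·Hᵀ·S⁻¹ = [-129/649; -130/649]
x' = x̄ + K·y = [-4398/649, 7265/649]
P' = (I − K·H)·P̄ = [6074/649 -8982/649; -8982/649 13603/649]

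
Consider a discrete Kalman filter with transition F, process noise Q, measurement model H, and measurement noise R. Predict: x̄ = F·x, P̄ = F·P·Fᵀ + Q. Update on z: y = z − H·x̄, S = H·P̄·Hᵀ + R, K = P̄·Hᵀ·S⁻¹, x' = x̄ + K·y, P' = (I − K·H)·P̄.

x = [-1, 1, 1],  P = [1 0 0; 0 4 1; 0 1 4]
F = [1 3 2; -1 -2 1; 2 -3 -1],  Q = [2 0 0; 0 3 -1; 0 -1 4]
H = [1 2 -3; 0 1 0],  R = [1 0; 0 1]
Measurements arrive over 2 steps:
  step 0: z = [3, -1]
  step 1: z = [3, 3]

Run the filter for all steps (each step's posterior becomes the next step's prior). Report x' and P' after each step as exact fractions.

step 0: x̄ = F·x = [4, 0, -6]
step 0: P̄ = F·P·Fᵀ + Q = [67 -18 -51; -18 20 16; -51 16 54]
step 0: y = z − H·x̄ = [-19, -1]
step 0: S = H·P̄·Hᵀ + R = [676 -26; -26 21]
step 0: K = P̄·Hᵀ·S⁻¹ = [849/3380 -71/130; -1/520 19/20; -677/2704 47/104]
step 0: x' = x̄ + K·y = [-153/676, -95/104, -4583/2704]
step 0: P' = (I − K·H)·P̄ = [9254/845 -71/130 2165/676; -71/130 19/20 47/104; 2165/676 47/104 3927/2704]
step 1: x̄ = F·x = [-4297/676, 969/2704, 10769/2704]
step 1: P̄ = F·P·Fᵀ + Q = [35716/845 -49587/3380 9701/676; -49587/3380 119059/13520 -24209/2704; 9701/676 -24209/2704 146727/2704]
step 1: y = z − H·x̄ = [55669/2704, 7143/2704]
step 1: S = H·P̄·Hᵀ + R = [1431791/2704 80581/2704; 80581/2704 132579/13520]
step 1: K = P̄·Hᵀ·S⁻¹ = [1916862/58194871 -92889142/58194871; 402905/58194871 51035916/58194871; -2635220/8313553 418085/8313553]
step 1: x' = x̄ + K·y = [-575832394/58194871, 163968083/58194871, -20038842/8313553]
step 1: P' = (I − K·H)·P̄ = [1154746343/58194871 -92889142/58194871 46050057/8313553; -92889142/58194871 51035916/58194871 418085/8313553; 46050057/8313553 418085/8313553 16507149/8313553]

step 0: x' = [-153/676, -95/104, -4583/2704], P' = [9254/845 -71/130 2165/676; -71/130 19/20 47/104; 2165/676 47/104 3927/2704]
step 1: x' = [-575832394/58194871, 163968083/58194871, -20038842/8313553], P' = [1154746343/58194871 -92889142/58194871 46050057/8313553; -92889142/58194871 51035916/58194871 418085/8313553; 46050057/8313553 418085/8313553 16507149/8313553]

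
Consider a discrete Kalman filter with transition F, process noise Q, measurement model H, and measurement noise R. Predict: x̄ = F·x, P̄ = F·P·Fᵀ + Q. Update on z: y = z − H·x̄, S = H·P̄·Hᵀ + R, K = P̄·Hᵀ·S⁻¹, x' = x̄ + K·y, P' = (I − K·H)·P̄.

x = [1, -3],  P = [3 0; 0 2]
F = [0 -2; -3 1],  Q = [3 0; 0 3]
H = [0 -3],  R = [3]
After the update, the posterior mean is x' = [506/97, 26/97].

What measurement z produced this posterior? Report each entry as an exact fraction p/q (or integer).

z = [-1]

x̄ = F·x = [6, -6]
P̄ = F·P·Fᵀ + Q = [11 -4; -4 32]
S = H·P̄·Hᵀ + R = [291]
K = P̄·Hᵀ·S⁻¹ = [4/97; -32/97]
x' − x̄ = [-76/97, 608/97] = K·y
y = (KᵀK)⁻¹·Kᵀ·(x' − x̄) = [-19]
z = y + H·x̄ = [-19] + [18] = [-1]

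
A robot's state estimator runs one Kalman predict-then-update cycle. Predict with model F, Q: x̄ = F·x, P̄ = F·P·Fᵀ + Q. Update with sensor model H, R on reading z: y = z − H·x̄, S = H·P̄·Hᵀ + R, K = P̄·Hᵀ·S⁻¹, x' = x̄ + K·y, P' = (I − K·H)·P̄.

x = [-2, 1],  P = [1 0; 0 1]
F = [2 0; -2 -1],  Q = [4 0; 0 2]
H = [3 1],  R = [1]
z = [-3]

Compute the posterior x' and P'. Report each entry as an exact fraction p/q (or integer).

x' = [-13/7, 69/28]
P' = [6/7 -31/14; -31/14 367/56]

x̄ = F·x = [-4, 3]
P̄ = F·P·Fᵀ + Q = [8 -4; -4 7]
y = z − H·x̄ = [6]
S = H·P̄·Hᵀ + R = [56]
K = P̄·Hᵀ·S⁻¹ = [5/14; -5/56]
x' = x̄ + K·y = [-13/7, 69/28]
P' = (I − K·H)·P̄ = [6/7 -31/14; -31/14 367/56]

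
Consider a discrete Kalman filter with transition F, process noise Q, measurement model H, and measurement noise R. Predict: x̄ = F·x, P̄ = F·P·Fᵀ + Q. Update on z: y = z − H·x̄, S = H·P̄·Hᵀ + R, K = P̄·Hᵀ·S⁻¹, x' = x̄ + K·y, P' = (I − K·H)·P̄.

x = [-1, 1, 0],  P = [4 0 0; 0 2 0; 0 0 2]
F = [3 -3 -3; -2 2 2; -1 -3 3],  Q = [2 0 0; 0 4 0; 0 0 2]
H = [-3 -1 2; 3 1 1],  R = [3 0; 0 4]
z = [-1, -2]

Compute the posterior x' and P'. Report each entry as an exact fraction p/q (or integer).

x' = [-11271/19178, 6383/9589, -20219/19178]
P' = [47327/38356 -54231/19178 8511/38356; -54231/19178 76235/9589 -2431/19178; 8511/38356 -2431/19178 29183/38356]

x̄ = F·x = [-6, 4, -2]
P̄ = F·P·Fᵀ + Q = [74 -48 -12; -48 36 8; -12 8 42]
y = z − H·x̄ = [-11, 14]
S = H·P̄·Hᵀ + R = [697 -358; -358 404]
K = P̄·Hᵀ·S⁻¹ = [-5499/38356 21015/76712; 1787/19178 -6327/38356; 12565/38356 24927/76712]
x' = x̄ + K·y = [-11271/19178, 6383/9589, -20219/19178]
P' = (I − K·H)·P̄ = [47327/38356 -54231/19178 8511/38356; -54231/19178 76235/9589 -2431/19178; 8511/38356 -2431/19178 29183/38356]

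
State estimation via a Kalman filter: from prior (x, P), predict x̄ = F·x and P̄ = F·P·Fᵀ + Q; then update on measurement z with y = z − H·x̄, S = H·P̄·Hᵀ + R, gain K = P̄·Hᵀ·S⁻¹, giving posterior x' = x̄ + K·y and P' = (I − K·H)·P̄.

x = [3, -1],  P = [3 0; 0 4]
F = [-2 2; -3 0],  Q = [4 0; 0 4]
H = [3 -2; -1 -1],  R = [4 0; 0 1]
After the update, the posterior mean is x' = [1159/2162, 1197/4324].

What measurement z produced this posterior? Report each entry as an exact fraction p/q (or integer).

x̄ = F·x = [-8, -9]
P̄ = F·P·Fᵀ + Q = [32 18; 18 31]
S = H·P̄·Hᵀ + R = [200 -52; -52 100]
K = P̄·Hᵀ·S⁻¹ = [425/2162 -430/1081; -837/4324 -1277/2162]
x' − x̄ = [18455/2162, 40113/4324] = K·y
y = (KᵀK)⁻¹·Kᵀ·(x' − x̄) = [7, -18]
z = y + H·x̄ = [7, -18] + [-6, 17] = [1, -1]

z = [1, -1]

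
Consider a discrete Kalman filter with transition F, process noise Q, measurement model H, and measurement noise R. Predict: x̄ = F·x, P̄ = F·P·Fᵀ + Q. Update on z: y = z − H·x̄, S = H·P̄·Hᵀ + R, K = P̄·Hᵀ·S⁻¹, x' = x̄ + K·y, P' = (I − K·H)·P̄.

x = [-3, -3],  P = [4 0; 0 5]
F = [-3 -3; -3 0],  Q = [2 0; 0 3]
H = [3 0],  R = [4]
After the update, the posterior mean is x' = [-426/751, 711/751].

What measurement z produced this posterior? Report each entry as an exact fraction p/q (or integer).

z = [-2]

x̄ = F·x = [18, 9]
P̄ = F·P·Fᵀ + Q = [83 36; 36 39]
S = H·P̄·Hᵀ + R = [751]
K = P̄·Hᵀ·S⁻¹ = [249/751; 108/751]
x' − x̄ = [-13944/751, -6048/751] = K·y
y = (KᵀK)⁻¹·Kᵀ·(x' − x̄) = [-56]
z = y + H·x̄ = [-56] + [54] = [-2]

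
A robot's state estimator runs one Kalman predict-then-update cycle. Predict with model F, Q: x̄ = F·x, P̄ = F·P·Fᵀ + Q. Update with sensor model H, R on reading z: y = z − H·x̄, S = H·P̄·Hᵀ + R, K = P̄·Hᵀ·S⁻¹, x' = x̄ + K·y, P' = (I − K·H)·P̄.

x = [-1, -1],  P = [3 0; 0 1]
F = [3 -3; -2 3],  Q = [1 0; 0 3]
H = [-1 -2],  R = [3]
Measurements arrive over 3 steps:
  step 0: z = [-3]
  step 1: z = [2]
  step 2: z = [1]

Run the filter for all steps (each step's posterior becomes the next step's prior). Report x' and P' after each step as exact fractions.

step 0: x' = [-85/28, 11/4], P' = [747/28 -57/4; -57/4 33/4]
step 1: x' = [11127/2834, -1249/436], P' = [74193/1417 -6231/218; -6231/218 7077/436]
step 2: x' = [2439014/2187505, -482241/437501], P' = [118863543/2187505 -12983373/437501; -12983373/437501 7365771/437501]

step 0: x̄ = F·x = [0, -1]
step 0: P̄ = F·P·Fᵀ + Q = [37 -27; -27 24]
step 0: y = z − H·x̄ = [-5]
step 0: S = H·P̄·Hᵀ + R = [28]
step 0: K = P̄·Hᵀ·S⁻¹ = [17/28; -3/4]
step 0: x' = x̄ + K·y = [-85/28, 11/4]
step 0: P' = (I − K·H)·P̄ = [747/28 -57/4; -57/4 33/4]
step 1: x̄ = F·x = [-243/14, 401/28]
step 1: P̄ = F·P·Fᵀ + Q = [4003/7 -6273/14; -6273/14 9939/28]
step 1: y = z − H·x̄ = [93/7]
step 1: S = H·P̄·Hᵀ + R = [1417/7]
step 1: K = P̄·Hᵀ·S⁻¹ = [2270/1417; -141/109]
step 1: x' = x̄ + K·y = [11127/2834, -1249/436]
step 1: P' = (I − K·H)·P̄ = [74193/1417 -6231/218; -6231/218 7077/436]
step 2: x̄ = F·x = [115473/5668, -93219/5668]
step 2: P̄ = F·P·Fᵀ + Q = [6420733/5668 -5038731/5668; -5038731/5668 3976173/5668]
step 2: y = z − H·x̄ = [-65297/5668]
step 2: S = H·P̄·Hᵀ + R = [2187505/5668]
step 2: K = P̄·Hᵀ·S⁻¹ = [3656729/2187505; -582723/437501]
step 2: x' = x̄ + K·y = [2439014/2187505, -482241/437501]
step 2: P' = (I − K·H)·P̄ = [118863543/2187505 -12983373/437501; -12983373/437501 7365771/437501]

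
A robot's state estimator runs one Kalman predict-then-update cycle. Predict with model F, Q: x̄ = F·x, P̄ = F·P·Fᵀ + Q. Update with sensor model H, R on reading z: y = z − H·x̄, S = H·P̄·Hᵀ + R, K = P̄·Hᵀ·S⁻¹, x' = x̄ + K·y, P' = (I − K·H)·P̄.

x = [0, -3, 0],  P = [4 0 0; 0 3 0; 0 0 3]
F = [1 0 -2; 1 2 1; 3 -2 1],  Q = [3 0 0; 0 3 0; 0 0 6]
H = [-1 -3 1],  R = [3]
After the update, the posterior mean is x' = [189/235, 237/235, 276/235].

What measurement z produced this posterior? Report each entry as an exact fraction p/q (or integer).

x̄ = F·x = [0, -6, 6]
P̄ = F·P·Fᵀ + Q = [19 -2 6; -2 22 3; 6 3 57]
S = H·P̄·Hᵀ + R = [235]
K = P̄·Hᵀ·S⁻¹ = [-7/235; -61/235; 42/235]
x' − x̄ = [189/235, 1647/235, -1134/235] = K·y
y = (KᵀK)⁻¹·Kᵀ·(x' − x̄) = [-27]
z = y + H·x̄ = [-27] + [24] = [-3]

z = [-3]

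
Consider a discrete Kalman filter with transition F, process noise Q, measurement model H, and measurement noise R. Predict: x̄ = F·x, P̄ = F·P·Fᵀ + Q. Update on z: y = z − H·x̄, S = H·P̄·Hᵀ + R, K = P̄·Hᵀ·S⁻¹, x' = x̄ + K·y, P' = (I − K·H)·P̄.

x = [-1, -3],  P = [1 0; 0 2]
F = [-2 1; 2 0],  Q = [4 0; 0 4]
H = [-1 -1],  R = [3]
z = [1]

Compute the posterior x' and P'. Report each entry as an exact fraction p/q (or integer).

x̄ = F·x = [-1, -2]
P̄ = F·P·Fᵀ + Q = [10 -4; -4 8]
y = z − H·x̄ = [-2]
S = H·P̄·Hᵀ + R = [13]
K = P̄·Hᵀ·S⁻¹ = [-6/13; -4/13]
x' = x̄ + K·y = [-1/13, -18/13]
P' = (I − K·H)·P̄ = [94/13 -76/13; -76/13 88/13]

x' = [-1/13, -18/13]
P' = [94/13 -76/13; -76/13 88/13]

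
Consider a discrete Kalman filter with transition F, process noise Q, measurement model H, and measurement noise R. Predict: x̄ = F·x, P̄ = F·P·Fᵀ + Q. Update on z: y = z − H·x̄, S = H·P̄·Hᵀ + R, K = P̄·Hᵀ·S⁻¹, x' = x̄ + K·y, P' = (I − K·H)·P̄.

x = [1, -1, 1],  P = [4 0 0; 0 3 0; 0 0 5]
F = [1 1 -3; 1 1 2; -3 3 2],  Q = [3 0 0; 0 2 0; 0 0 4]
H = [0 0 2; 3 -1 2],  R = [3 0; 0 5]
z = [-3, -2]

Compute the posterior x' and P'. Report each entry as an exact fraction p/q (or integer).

x' = [65701/179945, 41744/179945, -9348/6205]
P' = [404471/179945 809469/179945 -2613/6205; 809469/179945 2638921/179945 1353/6205; -2613/6205 1353/6205 4611/6205]

x̄ = F·x = [-3, 2, -4]
P̄ = F·P·Fᵀ + Q = [55 -23 -33; -23 29 17; -33 17 87]
y = z − H·x̄ = [5, 17]
S = H·P̄·Hᵀ + R = [351 116; 116 551]
K = P̄·Hᵀ·S⁻¹ = [-1742/6205 50478/179945; 902/6205 -26408/179945; 3074/6205 6/6205]
x' = x̄ + K·y = [65701/179945, 41744/179945, -9348/6205]
P' = (I − K·H)·P̄ = [404471/179945 809469/179945 -2613/6205; 809469/179945 2638921/179945 1353/6205; -2613/6205 1353/6205 4611/6205]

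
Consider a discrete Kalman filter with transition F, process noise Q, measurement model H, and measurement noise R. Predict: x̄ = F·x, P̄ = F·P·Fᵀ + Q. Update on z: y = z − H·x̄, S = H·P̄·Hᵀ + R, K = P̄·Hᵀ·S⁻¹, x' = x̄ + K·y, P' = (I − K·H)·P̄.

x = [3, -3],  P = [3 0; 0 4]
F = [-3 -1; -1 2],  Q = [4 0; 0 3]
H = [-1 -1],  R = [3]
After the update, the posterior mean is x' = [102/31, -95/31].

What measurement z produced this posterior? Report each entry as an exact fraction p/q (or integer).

x̄ = F·x = [-6, -9]
P̄ = F·P·Fᵀ + Q = [35 1; 1 22]
S = H·P̄·Hᵀ + R = [62]
K = P̄·Hᵀ·S⁻¹ = [-18/31; -23/62]
x' − x̄ = [288/31, 184/31] = K·y
y = (KᵀK)⁻¹·Kᵀ·(x' − x̄) = [-16]
z = y + H·x̄ = [-16] + [15] = [-1]

z = [-1]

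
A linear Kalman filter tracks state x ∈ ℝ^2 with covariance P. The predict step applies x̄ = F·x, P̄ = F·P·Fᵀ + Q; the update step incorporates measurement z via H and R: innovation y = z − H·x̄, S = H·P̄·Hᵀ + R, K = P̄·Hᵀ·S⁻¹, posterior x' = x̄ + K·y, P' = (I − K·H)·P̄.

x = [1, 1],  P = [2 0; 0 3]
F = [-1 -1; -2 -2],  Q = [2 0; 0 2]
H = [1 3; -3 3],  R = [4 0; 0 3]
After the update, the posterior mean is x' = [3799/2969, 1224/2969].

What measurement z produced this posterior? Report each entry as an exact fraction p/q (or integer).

z = [3, -3]

x̄ = F·x = [-2, -4]
P̄ = F·P·Fᵀ + Q = [7 10; 10 22]
S = H·P̄·Hᵀ + R = [269 117; 117 84]
K = P̄·Hᵀ·S⁻¹ = [685/2969 -636/2969; 724/2969 264/2969]
x' − x̄ = [9737/2969, 13100/2969] = K·y
y = (KᵀK)⁻¹·Kᵀ·(x' − x̄) = [17, 3]
z = y + H·x̄ = [17, 3] + [-14, -6] = [3, -3]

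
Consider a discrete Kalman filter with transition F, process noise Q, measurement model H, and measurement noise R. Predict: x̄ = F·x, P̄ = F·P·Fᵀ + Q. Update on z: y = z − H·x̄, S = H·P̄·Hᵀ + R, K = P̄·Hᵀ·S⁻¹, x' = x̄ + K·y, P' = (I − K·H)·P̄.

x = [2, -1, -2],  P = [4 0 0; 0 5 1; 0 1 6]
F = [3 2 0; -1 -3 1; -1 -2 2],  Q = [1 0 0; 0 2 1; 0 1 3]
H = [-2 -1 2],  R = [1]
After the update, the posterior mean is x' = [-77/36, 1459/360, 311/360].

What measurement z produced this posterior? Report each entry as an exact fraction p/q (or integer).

x̄ = F·x = [4, -1, -4]
P̄ = F·P·Fᵀ + Q = [57 -40 -28; -40 51 39; -28 39 43]
S = H·P̄·Hᵀ + R = [360]
K = P̄·Hᵀ·S⁻¹ = [-13/36; 107/360; 103/360]
x' − x̄ = [-221/36, 1819/360, 1751/360] = K·y
y = (KᵀK)⁻¹·Kᵀ·(x' − x̄) = [17]
z = y + H·x̄ = [17] + [-15] = [2]

z = [2]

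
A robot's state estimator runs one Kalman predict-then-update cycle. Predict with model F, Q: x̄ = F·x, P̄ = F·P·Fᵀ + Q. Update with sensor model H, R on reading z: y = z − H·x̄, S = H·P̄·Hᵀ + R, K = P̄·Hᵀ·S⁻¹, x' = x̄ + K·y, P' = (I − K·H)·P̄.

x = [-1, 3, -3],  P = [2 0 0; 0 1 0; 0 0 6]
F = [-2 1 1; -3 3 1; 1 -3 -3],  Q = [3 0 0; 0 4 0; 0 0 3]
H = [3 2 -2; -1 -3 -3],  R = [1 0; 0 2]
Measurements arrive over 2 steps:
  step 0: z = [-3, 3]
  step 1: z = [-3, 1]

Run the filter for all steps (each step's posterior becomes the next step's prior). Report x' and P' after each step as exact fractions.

step 0: x' = [-1088278/479677, 415317/479677, -503718/479677], P' = [1054018/479677 -946907/479677 608561/479677; -946907/479677 906767/479677 -550068/479677; 608561/479677 -550068/479677 407793/479677]
step 1: x' = [12575232649/44779179363, -51517593419/44779179363, 34626929615/44779179363], P' = [78116921551/44779179363 -70299199124/44779179363 44463999113/44779179363; -70299199124/44779179363 68504408890/44779179363 -40352646670/44779179363; 44463999113/44779179363 -40352646670/44779179363 30466485619/44779179363]

step 0: x̄ = F·x = [2, 9, -1]
step 0: P̄ = F·P·Fᵀ + Q = [18 21 -25; 21 37 -33; -25 -33 68]
step 0: y = z − H·x̄ = [-29, 29]
step 0: S = H·P̄·Hᵀ + R = [1399 76; 76 347]
step 0: K = P̄·Hᵀ·S⁻¹ = [51118/479677 -19490/479677; 72949/479677 -61595/479677; -90039/479677 -90868/479677]
step 0: x' = x̄ + K·y = [-1088278/479677, 415317/479677, -503718/479677]
step 0: P' = (I − K·H)·P̄ = [1054018/479677 -946907/479677 608561/479677; -946907/479677 906767/479677 -550068/479677; 608561/479677 -550068/479677 407793/479677]
step 1: x̄ = F·x = [2088155/479677, 4007067/479677, -74825/43607]
step 1: P̄ = F·P·Fᵀ + Q = [7222911/479677 12731288/479677 -465430/43607; 12731288/479677 30066118/479677 -1020254/43607; -465430/43607 -1020254/43607 586631/43607]
step 1: y = z − H·x̄ = [-17363780/479677, 12119808/479677]
step 1: S = H·P̄·Hᵀ + R = [515556680/479677 -267553853/479677; -267553853/479677 180512852/479677]
step 1: K = P̄·Hᵀ·S⁻¹ = [4824368179/44779179363 -305660759/44779179363; 6816513748/44779179363 -7078043768/44779179363; -8246267239/44779179363 -7402757980/44779179363]
step 1: x' = x̄ + K·y = [12575232649/44779179363, -51517593419/44779179363, 34626929615/44779179363]
step 1: P' = (I − K·H)·P̄ = [78116921551/44779179363 -70299199124/44779179363 44463999113/44779179363; -70299199124/44779179363 68504408890/44779179363 -40352646670/44779179363; 44463999113/44779179363 -40352646670/44779179363 30466485619/44779179363]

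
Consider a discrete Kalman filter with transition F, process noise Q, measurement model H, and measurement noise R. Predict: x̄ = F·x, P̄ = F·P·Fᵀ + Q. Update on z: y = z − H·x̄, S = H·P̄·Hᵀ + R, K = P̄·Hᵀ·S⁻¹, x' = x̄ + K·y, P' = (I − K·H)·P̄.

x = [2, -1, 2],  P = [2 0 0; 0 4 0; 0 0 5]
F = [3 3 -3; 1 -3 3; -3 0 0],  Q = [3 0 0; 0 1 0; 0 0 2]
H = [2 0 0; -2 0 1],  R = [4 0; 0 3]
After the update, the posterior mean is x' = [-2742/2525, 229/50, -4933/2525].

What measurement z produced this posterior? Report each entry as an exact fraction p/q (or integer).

z = [-1, 1]

x̄ = F·x = [-3, 11, -6]
P̄ = F·P·Fᵀ + Q = [102 -75 -18; -75 84 -6; -18 -6 20]
S = H·P̄·Hᵀ + R = [412 -444; -444 503]
K = P̄·Hᵀ·S⁻¹ = [1011/2525 -222/2525; -57/50 -18/25; 1689/2525 1772/2525]
x' − x̄ = [4833/2525, -321/50, 10217/2525] = K·y
y = (KᵀK)⁻¹·Kᵀ·(x' − x̄) = [5, 1]
z = y + H·x̄ = [5, 1] + [-6, 0] = [-1, 1]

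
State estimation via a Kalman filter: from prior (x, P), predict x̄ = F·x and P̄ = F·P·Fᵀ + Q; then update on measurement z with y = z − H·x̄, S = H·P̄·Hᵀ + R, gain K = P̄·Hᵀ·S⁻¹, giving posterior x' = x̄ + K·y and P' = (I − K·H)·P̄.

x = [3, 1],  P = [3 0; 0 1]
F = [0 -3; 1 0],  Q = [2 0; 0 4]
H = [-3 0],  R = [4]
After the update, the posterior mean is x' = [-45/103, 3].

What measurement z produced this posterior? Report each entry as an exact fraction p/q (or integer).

x̄ = F·x = [-3, 3]
P̄ = F·P·Fᵀ + Q = [11 0; 0 7]
S = H·P̄·Hᵀ + R = [103]
K = P̄·Hᵀ·S⁻¹ = [-33/103; 0]
x' − x̄ = [264/103, 0] = K·y
y = (KᵀK)⁻¹·Kᵀ·(x' − x̄) = [-8]
z = y + H·x̄ = [-8] + [9] = [1]

z = [1]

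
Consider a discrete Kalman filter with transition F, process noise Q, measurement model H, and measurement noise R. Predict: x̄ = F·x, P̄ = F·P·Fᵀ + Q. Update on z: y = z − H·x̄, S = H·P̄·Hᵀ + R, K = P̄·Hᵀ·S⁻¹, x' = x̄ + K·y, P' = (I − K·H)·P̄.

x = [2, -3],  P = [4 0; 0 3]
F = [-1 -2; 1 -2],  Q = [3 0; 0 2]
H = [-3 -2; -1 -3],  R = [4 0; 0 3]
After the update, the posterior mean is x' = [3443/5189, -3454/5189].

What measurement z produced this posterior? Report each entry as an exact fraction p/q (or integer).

z = [-1, 2]

x̄ = F·x = [4, 8]
P̄ = F·P·Fᵀ + Q = [19 8; 8 18]
S = H·P̄·Hᵀ + R = [343 253; 253 232]
K = P̄·Hᵀ·S⁻¹ = [-2019/5189 1240/5189; 1766/15567 -6086/15567]
x' − x̄ = [-17313/5189, -44966/5189] = K·y
y = (KᵀK)⁻¹·Kᵀ·(x' − x̄) = [27, 30]
z = y + H·x̄ = [27, 30] + [-28, -28] = [-1, 2]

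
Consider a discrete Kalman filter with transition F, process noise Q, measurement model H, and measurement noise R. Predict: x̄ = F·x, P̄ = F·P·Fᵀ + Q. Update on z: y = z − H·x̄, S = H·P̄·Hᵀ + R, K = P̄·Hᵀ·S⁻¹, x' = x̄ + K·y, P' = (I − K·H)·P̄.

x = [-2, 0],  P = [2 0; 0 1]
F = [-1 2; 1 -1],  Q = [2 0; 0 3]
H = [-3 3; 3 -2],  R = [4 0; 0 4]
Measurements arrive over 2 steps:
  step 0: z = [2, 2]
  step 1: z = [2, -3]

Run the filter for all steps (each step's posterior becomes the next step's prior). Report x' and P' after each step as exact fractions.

step 0: x' = [86/209, 104/209], P' = [224/209 232/209; 232/209 300/209]
step 1: x' = [-41441/73285, 18573/73285], P' = [83388/73285 86756/73285; 86756/73285 110832/73285]

step 0: x̄ = F·x = [2, -2]
step 0: P̄ = F·P·Fᵀ + Q = [8 -4; -4 6]
step 0: y = z − H·x̄ = [14, -8]
step 0: S = H·P̄·Hᵀ + R = [202 -168; -168 148]
step 0: K = P̄·Hᵀ·S⁻¹ = [6/209 52/209; 51/209 24/209]
step 0: x' = x̄ + K·y = [86/209, 104/209]
step 0: P' = (I − K·H)·P̄ = [224/209 232/209; 232/209 300/209]
step 1: x̄ = F·x = [122/209, -18/209]
step 1: P̄ = F·P·Fᵀ + Q = [914/209 -128/209; -128/209 687/209]
step 1: y = z − H·x̄ = [838/209, -1029/209]
step 1: S = H·P̄·Hᵀ + R = [17549/209 -14268/209; -14268/209 13346/209]
step 1: K = P̄·Hᵀ·S⁻¹ = [2526/73285 19163/73285; 18057/73285 9651/73285]
step 1: x' = x̄ + K·y = [-41441/73285, 18573/73285]
step 1: P' = (I − K·H)·P̄ = [83388/73285 86756/73285; 86756/73285 110832/73285]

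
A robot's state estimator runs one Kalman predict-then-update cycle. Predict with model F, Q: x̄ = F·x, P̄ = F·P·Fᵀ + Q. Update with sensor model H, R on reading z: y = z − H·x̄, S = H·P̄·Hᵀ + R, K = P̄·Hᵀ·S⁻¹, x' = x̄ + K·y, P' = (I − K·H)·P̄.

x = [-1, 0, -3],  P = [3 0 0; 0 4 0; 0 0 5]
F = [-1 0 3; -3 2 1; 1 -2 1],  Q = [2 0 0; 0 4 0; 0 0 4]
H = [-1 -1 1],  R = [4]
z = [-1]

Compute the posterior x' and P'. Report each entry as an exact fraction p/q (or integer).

x' = [-637/99, 80/33, -54/11]
P' = [3028/99 -200/33 256/11; -200/33 60/11 -28/11; 256/11 -28/11 236/11]

x̄ = F·x = [-8, 0, -4]
P̄ = F·P·Fᵀ + Q = [50 24 12; 24 52 -20; 12 -20 28]
y = z − H·x̄ = [-5]
S = H·P̄·Hᵀ + R = [198]
K = P̄·Hᵀ·S⁻¹ = [-31/99; -16/33; 2/11]
x' = x̄ + K·y = [-637/99, 80/33, -54/11]
P' = (I − K·H)·P̄ = [3028/99 -200/33 256/11; -200/33 60/11 -28/11; 256/11 -28/11 236/11]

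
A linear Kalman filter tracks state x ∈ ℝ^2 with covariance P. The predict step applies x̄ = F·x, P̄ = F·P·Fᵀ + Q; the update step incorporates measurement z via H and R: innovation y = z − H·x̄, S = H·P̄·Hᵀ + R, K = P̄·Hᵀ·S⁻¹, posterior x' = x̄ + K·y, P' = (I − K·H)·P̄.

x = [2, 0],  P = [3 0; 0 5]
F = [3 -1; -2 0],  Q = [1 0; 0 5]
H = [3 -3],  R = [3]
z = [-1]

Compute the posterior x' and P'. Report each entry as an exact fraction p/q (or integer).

x̄ = F·x = [6, -4]
P̄ = F·P·Fᵀ + Q = [33 -18; -18 17]
y = z − H·x̄ = [-31]
S = H·P̄·Hᵀ + R = [777]
K = P̄·Hᵀ·S⁻¹ = [51/259; -5/37]
x' = x̄ + K·y = [-27/259, 7/37]
P' = (I − K·H)·P̄ = [744/259 99/37; 99/37 104/37]

x' = [-27/259, 7/37]
P' = [744/259 99/37; 99/37 104/37]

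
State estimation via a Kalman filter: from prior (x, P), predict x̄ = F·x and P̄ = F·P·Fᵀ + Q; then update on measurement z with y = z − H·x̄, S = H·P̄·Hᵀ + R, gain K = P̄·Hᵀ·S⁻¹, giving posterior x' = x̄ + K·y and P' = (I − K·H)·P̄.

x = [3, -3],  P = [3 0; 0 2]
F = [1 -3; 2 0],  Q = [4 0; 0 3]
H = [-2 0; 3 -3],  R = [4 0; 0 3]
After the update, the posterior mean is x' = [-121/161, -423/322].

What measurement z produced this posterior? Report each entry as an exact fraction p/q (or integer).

z = [3, 2]

x̄ = F·x = [12, 6]
P̄ = F·P·Fᵀ + Q = [25 6; 6 15]
S = H·P̄·Hᵀ + R = [104 -114; -114 255]
K = P̄·Hᵀ·S⁻¹ = [-521/1127 19/1127; -1023/2254 -348/1127]
x' − x̄ = [-2053/161, -2355/322] = K·y
y = (KᵀK)⁻¹·Kᵀ·(x' − x̄) = [27, -16]
z = y + H·x̄ = [27, -16] + [-24, 18] = [3, 2]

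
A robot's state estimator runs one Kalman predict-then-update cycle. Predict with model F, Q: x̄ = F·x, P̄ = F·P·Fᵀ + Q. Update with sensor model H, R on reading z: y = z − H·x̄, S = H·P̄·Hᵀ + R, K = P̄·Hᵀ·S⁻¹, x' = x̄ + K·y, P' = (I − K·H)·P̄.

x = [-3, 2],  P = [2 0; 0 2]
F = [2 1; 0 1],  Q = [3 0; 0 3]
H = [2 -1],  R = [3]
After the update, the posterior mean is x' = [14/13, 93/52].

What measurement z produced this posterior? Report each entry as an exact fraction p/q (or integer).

z = [1]

x̄ = F·x = [-4, 2]
P̄ = F·P·Fᵀ + Q = [13 2; 2 5]
S = H·P̄·Hᵀ + R = [52]
K = P̄·Hᵀ·S⁻¹ = [6/13; -1/52]
x' − x̄ = [66/13, -11/52] = K·y
y = (KᵀK)⁻¹·Kᵀ·(x' − x̄) = [11]
z = y + H·x̄ = [11] + [-10] = [1]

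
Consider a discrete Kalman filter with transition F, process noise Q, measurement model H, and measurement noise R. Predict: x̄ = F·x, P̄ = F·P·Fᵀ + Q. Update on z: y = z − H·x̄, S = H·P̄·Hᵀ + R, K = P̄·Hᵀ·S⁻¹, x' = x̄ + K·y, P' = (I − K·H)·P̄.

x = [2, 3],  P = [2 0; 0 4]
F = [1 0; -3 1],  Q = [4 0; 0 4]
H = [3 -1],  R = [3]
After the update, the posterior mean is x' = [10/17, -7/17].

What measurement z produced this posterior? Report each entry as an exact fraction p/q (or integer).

x̄ = F·x = [2, -3]
P̄ = F·P·Fᵀ + Q = [6 -6; -6 26]
S = H·P̄·Hᵀ + R = [119]
K = P̄·Hᵀ·S⁻¹ = [24/119; -44/119]
x' − x̄ = [-24/17, 44/17] = K·y
y = (KᵀK)⁻¹·Kᵀ·(x' − x̄) = [-7]
z = y + H·x̄ = [-7] + [9] = [2]

z = [2]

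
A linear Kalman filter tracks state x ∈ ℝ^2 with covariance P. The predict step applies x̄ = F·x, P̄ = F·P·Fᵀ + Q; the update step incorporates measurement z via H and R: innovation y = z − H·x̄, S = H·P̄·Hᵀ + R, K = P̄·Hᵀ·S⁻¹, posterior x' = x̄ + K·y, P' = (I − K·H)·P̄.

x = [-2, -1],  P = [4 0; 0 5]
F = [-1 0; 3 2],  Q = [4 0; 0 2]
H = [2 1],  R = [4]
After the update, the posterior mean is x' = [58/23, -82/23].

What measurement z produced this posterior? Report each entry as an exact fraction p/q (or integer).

z = [2]

x̄ = F·x = [2, -8]
P̄ = F·P·Fᵀ + Q = [8 -12; -12 58]
S = H·P̄·Hᵀ + R = [46]
K = P̄·Hᵀ·S⁻¹ = [2/23; 17/23]
x' − x̄ = [12/23, 102/23] = K·y
y = (KᵀK)⁻¹·Kᵀ·(x' − x̄) = [6]
z = y + H·x̄ = [6] + [-4] = [2]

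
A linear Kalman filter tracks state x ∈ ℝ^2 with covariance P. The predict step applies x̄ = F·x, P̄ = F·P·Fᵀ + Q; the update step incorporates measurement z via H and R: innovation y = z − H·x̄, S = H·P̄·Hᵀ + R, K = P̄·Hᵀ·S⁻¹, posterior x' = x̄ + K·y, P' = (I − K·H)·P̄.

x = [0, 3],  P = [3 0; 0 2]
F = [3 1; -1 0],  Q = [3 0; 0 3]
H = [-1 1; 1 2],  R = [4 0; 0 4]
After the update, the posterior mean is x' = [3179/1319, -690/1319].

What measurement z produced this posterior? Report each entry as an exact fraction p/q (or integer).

z = [-3, 1]

x̄ = F·x = [3, 0]
P̄ = F·P·Fᵀ + Q = [32 -9; -9 6]
S = H·P̄·Hᵀ + R = [60 -11; -11 24]
K = P̄·Hᵀ·S⁻¹ = [-830/1319 389/1319; 393/1319 345/1319]
x' − x̄ = [-778/1319, -690/1319] = K·y
y = (KᵀK)⁻¹·Kᵀ·(x' − x̄) = [0, -2]
z = y + H·x̄ = [0, -2] + [-3, 3] = [-3, 1]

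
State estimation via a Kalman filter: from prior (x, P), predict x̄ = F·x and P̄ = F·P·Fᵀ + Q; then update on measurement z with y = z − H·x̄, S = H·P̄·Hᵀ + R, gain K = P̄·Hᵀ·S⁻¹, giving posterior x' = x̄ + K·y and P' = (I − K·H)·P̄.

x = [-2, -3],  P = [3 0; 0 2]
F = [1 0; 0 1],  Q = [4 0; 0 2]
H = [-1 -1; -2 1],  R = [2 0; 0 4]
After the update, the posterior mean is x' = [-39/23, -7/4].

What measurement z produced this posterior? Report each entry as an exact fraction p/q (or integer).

z = [3, 2]

x̄ = F·x = [-2, -3]
P̄ = F·P·Fᵀ + Q = [7 0; 0 4]
S = H·P̄·Hᵀ + R = [13 10; 10 36]
K = P̄·Hᵀ·S⁻¹ = [-7/23 -7/23; -1/2 1/4]
x' − x̄ = [7/23, 5/4] = K·y
y = (KᵀK)⁻¹·Kᵀ·(x' − x̄) = [-2, 1]
z = y + H·x̄ = [-2, 1] + [5, 1] = [3, 2]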